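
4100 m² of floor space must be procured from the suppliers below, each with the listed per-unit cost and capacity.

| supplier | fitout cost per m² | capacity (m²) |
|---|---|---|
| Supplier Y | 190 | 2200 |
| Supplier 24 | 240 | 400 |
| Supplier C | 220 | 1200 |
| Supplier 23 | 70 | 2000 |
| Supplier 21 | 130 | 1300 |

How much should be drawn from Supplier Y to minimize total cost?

800

Fill from the cheapest supplier first.
Supplier 23 (70): use full 2000 → 2100 m² to go.
Take 1300 from Supplier 21 at 130 → need 800 more.
Take 800 from Supplier Y at 190 to finish.
Supplier C, Supplier 24: unused.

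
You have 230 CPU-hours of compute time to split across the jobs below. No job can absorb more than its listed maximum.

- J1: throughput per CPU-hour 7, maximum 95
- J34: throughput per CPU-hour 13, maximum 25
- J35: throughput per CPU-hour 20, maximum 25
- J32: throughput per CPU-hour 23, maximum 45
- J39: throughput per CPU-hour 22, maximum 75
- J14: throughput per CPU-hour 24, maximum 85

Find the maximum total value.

Highest throughput per CPU-hour first: J14 24 > J32 23 > J39 22 > J35 20 > J34 13 > J1 7.
J14: +85 to 85 (cap) — 145 left.
J32 takes 45 to reach its cap of 45 — 100 left.
Give J39 75 to hit its cap of 75 — 25 left.
J35: +25 to 25 (cap) — 0 left.
Total = 20×25 + 23×45 + 22×75 + 24×85 = 5225.

5225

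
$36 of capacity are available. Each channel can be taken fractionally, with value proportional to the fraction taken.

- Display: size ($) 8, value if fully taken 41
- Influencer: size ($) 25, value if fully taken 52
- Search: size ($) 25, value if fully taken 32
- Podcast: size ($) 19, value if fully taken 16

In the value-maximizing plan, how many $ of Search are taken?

3

Sort by value density: Display 41/8≈5.12, Influencer 52/25≈2.08, Search 32/25≈1.28, Podcast 16/19≈0.842.
Display: take in full, 8 $ for value 41 — 28 left.
Take all of Influencer (25 $, value 52) — 3 $ left.
3 $ left: a 3/25 share of Search gives 32×3/25 = 3.84.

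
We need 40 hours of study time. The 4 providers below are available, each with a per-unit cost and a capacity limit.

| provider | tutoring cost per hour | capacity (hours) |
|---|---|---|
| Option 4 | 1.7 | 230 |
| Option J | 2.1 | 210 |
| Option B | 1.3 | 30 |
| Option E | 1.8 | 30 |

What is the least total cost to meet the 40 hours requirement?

56

Cheapest first:
Option B at 1.3: take all 30 hours ; 10 still needed.
Take 10 from Option 4 at 1.7 to finish.
Option E, Option J: unused.
Cost = 30×1.3 + 10×1.7 = 56.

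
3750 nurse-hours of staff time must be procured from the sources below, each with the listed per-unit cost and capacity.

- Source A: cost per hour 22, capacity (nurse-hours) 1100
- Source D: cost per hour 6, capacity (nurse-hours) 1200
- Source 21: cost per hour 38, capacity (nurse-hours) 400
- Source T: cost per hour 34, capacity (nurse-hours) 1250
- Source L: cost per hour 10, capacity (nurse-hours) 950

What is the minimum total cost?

57900

Fill from the cheapest source first.
Take 1200 from Source D at 6 → need 2550 more.
Source L (10): use full 950 → 1600 nurse-hours to go.
Source A (22): use full 1100 → 500 nurse-hours to go.
Source T (34): take the remaining 500 → done.
Source 21: unused.
Cost = 1200×6 + 950×10 + 1100×22 + 500×34 = 57900.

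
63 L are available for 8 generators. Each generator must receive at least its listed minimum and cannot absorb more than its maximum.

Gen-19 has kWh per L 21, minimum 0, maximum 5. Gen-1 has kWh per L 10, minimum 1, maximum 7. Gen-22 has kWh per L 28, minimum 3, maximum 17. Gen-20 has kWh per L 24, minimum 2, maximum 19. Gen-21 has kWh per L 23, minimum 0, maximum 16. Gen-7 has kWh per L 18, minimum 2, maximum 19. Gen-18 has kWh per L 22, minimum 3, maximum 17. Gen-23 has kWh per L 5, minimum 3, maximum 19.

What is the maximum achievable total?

1471

Meeting every minimum uses 0+1+3+2+0+2+3+3 = 14 L, leaving 49.
Highest kWh per L first: Gen-22 28 > Gen-20 24 > Gen-21 23 > Gen-18 22 > Gen-19 21 > Gen-7 18 > Gen-1 10 > Gen-23 5.
Gen-22 takes 14 more to reach its cap of 17 ; 35 left.
Gen-20 takes 17 more to reach its cap of 19 ; 18 left.
Gen-21: +16 to 16 (cap) ; 2 left.
Gen-18: +2 (room for 14) → 5. Pool exhausted.
Total = 10×1 + 28×17 + 24×19 + 23×16 + 18×2 + 22×5 + 5×3 = 1471.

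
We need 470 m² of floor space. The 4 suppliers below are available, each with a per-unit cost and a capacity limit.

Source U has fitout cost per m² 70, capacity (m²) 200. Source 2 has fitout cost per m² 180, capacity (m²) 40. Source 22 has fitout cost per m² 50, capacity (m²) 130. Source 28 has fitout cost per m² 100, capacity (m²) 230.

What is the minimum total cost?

34500

Cheapest first:
Source 22 at 50: take all 130 m² — 340 still needed.
Take 200 from Source U at 70 — need 140 more.
Take 140 from Source 28 at 100 to finish.
Source 2: unused.
Cost = 130×50 + 200×70 + 140×100 = 34500.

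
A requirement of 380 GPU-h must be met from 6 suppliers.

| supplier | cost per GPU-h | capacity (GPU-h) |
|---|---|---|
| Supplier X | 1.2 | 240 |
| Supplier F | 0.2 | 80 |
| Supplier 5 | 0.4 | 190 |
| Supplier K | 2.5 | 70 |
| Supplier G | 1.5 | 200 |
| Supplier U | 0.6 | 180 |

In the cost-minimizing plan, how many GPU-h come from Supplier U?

110

Use suppliers in increasing cost order.
Supplier F at 0.2: take all 80 GPU-h — 300 still needed.
Take 190 from Supplier 5 at 0.4 — need 110 more.
Take 110 from Supplier U at 0.6 to finish.
Supplier X, Supplier G, Supplier K: unused.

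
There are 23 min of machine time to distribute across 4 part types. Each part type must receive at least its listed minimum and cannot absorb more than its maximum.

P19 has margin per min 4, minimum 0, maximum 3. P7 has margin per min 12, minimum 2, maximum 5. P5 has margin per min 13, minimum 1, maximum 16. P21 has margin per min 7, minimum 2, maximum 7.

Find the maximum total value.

Meeting every minimum uses 0+2+1+2 = 5 min, leaving 18.
Order the part types by margin per min: P5 13 > P7 12 > P21 7 > P19 4.
Give P5 15 more to hit its cap of 16 ; 3 left.
P7 takes 3 more to reach its cap of 5 ; 0 left.
Total = 12×5 + 13×16 + 7×2 = 282.

282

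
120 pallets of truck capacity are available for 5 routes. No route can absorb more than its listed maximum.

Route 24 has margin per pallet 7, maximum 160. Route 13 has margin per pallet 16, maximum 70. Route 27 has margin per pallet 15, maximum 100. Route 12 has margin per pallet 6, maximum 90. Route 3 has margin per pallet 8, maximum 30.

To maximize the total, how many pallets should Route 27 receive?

Rank by margin per pallet: Route 13 16 > Route 27 15 > Route 3 8 > Route 24 7 > Route 12 6.
Route 13: +70 to 70 (cap) — 50 left.
Route 27 has room for 100 but only 50 remain, so it gets 50.

50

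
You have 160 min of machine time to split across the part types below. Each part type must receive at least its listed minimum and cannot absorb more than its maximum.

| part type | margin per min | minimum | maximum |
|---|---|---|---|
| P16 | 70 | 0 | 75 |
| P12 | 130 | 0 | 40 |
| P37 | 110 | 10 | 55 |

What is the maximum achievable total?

15800

Meeting every minimum uses 0+0+10 = 10 min, leaving 150.
Rank by margin per min: P12 130 > P37 110 > P16 70.
P12 takes 40 more to reach its cap of 40 — 110 left.
P37 takes 45 more to reach its cap of 55 — 65 left.
P16 has room for 75 more but only 65 remain, so it gets 65.
Total = 70×65 + 130×40 + 110×55 = 15800.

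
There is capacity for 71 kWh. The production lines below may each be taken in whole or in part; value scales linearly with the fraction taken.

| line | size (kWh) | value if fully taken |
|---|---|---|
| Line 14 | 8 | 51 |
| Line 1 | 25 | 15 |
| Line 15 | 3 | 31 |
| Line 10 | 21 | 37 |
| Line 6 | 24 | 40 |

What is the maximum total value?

168

Rank by value-to-size ratio: Line 15 31/3≈10.3, Line 14 51/8≈6.38, Line 10 37/21≈1.76, Line 6 40/24≈1.67, Line 1 15/25≈0.6.
Line 15: take in full, 3 kWh for value 31 → 68 left.
Take all of Line 14 (8 kWh, value 51) → 60 kWh left.
All 21 kWh of Line 10 fit (value 37) → 39 remain.
All 24 kWh of Line 6 fit (value 40) → 15 remain.
Only 15 kWh remain; take 15/25 of Line 1 for value 15×15/25 = 9.
Total value = 168.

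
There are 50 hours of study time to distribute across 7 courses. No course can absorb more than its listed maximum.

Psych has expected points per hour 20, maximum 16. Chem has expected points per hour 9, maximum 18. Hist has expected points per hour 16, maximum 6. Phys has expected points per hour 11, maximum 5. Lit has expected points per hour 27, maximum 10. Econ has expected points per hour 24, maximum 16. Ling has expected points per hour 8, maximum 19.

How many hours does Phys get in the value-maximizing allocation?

Highest expected points per hour first: Lit 27 > Econ 24 > Psych 20 > Hist 16 > Phys 11 > Chem 9 > Ling 8.
Give Lit 10 to hit its cap of 10 → 40 left.
Give Econ 16 to hit its cap of 16 → 24 left.
Psych: +16 to 16 (cap) → 8 left.
Give Hist 6 to hit its cap of 6 → 2 left.
Phys has room for 5 but only 2 remain, so it gets 2.

2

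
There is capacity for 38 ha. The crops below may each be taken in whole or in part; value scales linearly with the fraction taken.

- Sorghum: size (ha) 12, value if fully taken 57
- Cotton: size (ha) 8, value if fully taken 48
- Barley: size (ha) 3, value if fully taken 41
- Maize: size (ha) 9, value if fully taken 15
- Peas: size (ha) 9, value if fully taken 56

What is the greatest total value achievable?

Sort by value density: Barley 41/3≈13.7, Peas 56/9≈6.22, Cotton 48/8≈6, Sorghum 57/12≈4.75, Maize 15/9≈1.67.
Take all of Barley (3 ha, value 41) → 35 ha left.
Peas: take in full, 9 ha for value 56 → 26 left.
Take all of Cotton (8 ha, value 48) → 18 ha left.
Take all of Sorghum (12 ha, value 57) → 6 ha left.
Fill the last 6 ha with part of Maize: 6/9 of it earns 10.
Total value = 212.

212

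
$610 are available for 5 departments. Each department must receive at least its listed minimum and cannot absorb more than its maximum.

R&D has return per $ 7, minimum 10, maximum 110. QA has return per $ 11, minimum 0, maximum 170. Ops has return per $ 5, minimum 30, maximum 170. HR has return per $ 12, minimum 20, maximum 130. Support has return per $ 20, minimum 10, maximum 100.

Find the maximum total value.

Meeting every minimum uses 10+0+30+20+10 = 70 $, leaving 540.
Rank by return per $: Support 20 > HR 12 > QA 11 > R&D 7 > Ops 5.
Give Support 90 more to hit its cap of 100 → 450 left.
Give HR 110 more to hit its cap of 130 → 340 left.
Give QA 170 more to hit its cap of 170 → 170 left.
R&D takes 100 more to reach its cap of 110 → 70 left.
Ops: +70 (room for 140) → 100. Pool exhausted.
Total = 7×110 + 11×170 + 5×100 + 12×130 + 20×100 = 6700.

6700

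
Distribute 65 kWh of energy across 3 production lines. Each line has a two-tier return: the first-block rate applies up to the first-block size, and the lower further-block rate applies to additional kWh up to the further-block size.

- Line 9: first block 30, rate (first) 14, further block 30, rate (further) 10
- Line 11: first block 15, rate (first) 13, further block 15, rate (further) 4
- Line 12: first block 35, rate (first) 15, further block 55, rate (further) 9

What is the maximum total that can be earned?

Order all 6 blocks by rate: Line 12/T1 15 > Line 9/T1 14 > Line 11/T1 13 > Line 9/T2 10 > Line 12/T2 9 > Line 11/T2 4.
Fill Line 12 T1 block (35 at 15) ; 30 left.
Line 9/T1 (14): +30 ; 0 left.
Total = 15×35 + 14×30 = 945.

945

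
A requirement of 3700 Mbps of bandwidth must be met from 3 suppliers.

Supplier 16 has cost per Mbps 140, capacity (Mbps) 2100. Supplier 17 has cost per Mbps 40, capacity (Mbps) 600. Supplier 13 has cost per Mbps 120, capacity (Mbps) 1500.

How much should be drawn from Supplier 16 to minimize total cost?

1600

Use suppliers in increasing cost order.
Supplier 17 (40): use full 600 → 3100 Mbps to go.
Take 1500 from Supplier 13 at 120 → need 1600 more.
Supplier 16 at 140: take 1600 of its 2100 → requirement met.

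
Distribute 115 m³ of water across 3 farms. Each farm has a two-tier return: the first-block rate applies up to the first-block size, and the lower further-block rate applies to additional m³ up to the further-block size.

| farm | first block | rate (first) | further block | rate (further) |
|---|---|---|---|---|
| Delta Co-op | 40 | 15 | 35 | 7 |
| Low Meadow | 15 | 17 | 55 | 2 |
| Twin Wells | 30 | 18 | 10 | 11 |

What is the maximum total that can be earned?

Treat each block as its own option and order by rate: Twin Wells/first 18 > Low Meadow/first 17 > Delta Co-op/first 15 > Twin Wells/second 11 > Delta Co-op/second 7 > Low Meadow/second 2.
Twin Wells/first (18): +30 → 85 left.
Low Meadow/first (17): +15 → 70 left.
Fill Delta Co-op first block (40 at 15) → 30 left.
Twin Wells second at 11: fill all 10 → 20 left.
Delta Co-op second at 7: only 20 left, fill 20.
Total = 18×30 + 17×15 + 15×40 + 11×10 + 7×20 = 1645.

1645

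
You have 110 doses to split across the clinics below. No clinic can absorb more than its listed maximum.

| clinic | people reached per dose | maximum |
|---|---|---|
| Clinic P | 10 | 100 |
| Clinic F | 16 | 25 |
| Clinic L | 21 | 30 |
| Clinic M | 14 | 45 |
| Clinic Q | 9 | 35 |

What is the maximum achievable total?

Highest people reached per dose first: Clinic L 21 > Clinic F 16 > Clinic M 14 > Clinic P 10 > Clinic Q 9.
Give Clinic L 30 to hit its cap of 30 ; 80 left.
Clinic F: +25 to 25 (cap) ; 55 left.
Give Clinic M 45 to hit its cap of 45 ; 10 left.
Clinic P: +10 (room for 100) → 10. Pool exhausted.
Total = 10×10 + 16×25 + 21×30 + 14×45 = 1760.

1760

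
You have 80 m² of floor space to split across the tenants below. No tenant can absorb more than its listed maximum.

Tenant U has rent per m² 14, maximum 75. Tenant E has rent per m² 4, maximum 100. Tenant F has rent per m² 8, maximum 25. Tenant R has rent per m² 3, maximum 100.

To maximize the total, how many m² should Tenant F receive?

5

Highest rent per m² first: Tenant U 14 > Tenant F 8 > Tenant E 4 > Tenant R 3.
Give Tenant U 75 to hit its cap of 75 → 5 left.
Only 5 left; Tenant F takes them to reach 5.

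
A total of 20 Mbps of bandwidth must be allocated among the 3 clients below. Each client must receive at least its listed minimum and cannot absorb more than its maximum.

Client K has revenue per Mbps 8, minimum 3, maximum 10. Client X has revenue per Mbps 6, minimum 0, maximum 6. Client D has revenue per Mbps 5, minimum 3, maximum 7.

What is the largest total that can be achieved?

Meeting every minimum uses 3+0+3 = 6 Mbps, leaving 14.
Order the clients by revenue per Mbps: Client K 8 > Client X 6 > Client D 5.
Give Client K 7 more to hit its cap of 10 — 7 left.
Client X takes 6 more to reach its cap of 6 — 1 left.
Only 1 left; Client D takes them to reach 4.
Total = 8×10 + 6×6 + 5×4 = 136.

136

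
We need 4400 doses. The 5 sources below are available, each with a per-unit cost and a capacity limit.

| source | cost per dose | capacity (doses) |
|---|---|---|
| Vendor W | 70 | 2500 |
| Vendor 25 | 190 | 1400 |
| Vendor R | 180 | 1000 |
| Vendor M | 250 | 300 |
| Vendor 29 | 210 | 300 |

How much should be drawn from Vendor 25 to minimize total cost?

Use sources in increasing cost order.
Take 2500 from Vendor W at 70 → need 1900 more.
Take 1000 from Vendor R at 180 → need 900 more.
Take 900 from Vendor 25 at 190 to finish.
Vendor 29, Vendor M: unused.

900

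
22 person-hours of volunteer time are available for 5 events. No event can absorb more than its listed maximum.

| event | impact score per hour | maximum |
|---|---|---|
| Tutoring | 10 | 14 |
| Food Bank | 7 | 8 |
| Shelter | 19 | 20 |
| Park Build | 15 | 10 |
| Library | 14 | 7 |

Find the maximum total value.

410

Rank by impact score per hour: Shelter 19 > Park Build 15 > Library 14 > Tutoring 10 > Food Bank 7.
Shelter takes 20 to reach its cap of 20 ; 2 left.
Park Build: +2 (room for 10) → 2. Pool exhausted.
Total = 19×20 + 15×2 = 410.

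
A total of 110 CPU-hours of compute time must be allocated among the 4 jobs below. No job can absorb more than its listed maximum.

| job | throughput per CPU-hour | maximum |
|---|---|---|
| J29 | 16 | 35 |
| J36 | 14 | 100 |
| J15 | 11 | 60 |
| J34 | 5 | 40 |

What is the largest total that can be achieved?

1610

Order the jobs by throughput per CPU-hour: J29 16 > J36 14 > J15 11 > J34 5.
Give J29 35 to hit its cap of 35 → 75 left.
J36: +75 (room for 100) → 75. Pool exhausted.
Total = 16×35 + 14×75 = 1610.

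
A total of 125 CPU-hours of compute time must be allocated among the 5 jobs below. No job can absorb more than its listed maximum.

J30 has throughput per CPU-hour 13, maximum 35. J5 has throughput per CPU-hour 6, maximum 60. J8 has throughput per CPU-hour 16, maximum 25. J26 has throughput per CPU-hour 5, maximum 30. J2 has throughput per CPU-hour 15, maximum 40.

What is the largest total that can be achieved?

Rank by throughput per CPU-hour: J8 16 > J2 15 > J30 13 > J5 6 > J26 5.
J8 takes 25 to reach its cap of 25 → 100 left.
J2: +40 to 40 (cap) → 60 left.
J30 takes 35 to reach its cap of 35 → 25 left.
J5: +25 (room for 60) → 25. Pool exhausted.
Total = 13×35 + 6×25 + 16×25 + 15×40 = 1605.

1605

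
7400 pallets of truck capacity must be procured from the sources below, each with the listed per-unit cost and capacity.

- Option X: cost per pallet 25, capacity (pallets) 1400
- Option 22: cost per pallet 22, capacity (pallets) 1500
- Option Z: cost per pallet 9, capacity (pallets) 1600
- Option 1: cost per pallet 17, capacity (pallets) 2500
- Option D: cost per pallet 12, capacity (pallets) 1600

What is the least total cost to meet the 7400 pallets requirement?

114100

Cheapest first:
Option Z at 9: take all 1600 pallets — 5800 still needed.
Take 1600 from Option D at 12 — need 4200 more.
Option 1 at 17: take all 2500 pallets — 1700 still needed.
Take 1500 from Option 22 at 22 — need 200 more.
Take 200 from Option X at 25 to finish.
Cost = 1600×9 + 1600×12 + 2500×17 + 1500×22 + 200×25 = 114100.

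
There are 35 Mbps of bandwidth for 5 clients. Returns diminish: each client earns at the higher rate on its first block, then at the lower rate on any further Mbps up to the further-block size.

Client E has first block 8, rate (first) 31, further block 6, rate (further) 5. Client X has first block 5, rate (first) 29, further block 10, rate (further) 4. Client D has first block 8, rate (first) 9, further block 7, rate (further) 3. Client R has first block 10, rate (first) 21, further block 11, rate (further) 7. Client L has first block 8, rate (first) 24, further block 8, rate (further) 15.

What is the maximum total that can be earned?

855

Treat each block as its own option and order by rate: Client E/T1 31 > Client X/T1 29 > Client L/T1 24 > Client R/T1 21 > Client L/T2 15 > Client D/T1 9 > Client R/T2 7 > Client E/T2 5 > Client X/T2 4 > Client D/T2 3.
Fill Client E T1 block (8 at 31) — 27 left.
Client X/T1 (29): +5 — 22 left.
Client L/T1 (24): +8 — 14 left.
Fill Client R T1 block (10 at 21) — 4 left.
4 remain; put them into Client L T2 at 15.
Total = 31×8 + 29×5 + 24×8 + 21×10 + 15×4 = 855.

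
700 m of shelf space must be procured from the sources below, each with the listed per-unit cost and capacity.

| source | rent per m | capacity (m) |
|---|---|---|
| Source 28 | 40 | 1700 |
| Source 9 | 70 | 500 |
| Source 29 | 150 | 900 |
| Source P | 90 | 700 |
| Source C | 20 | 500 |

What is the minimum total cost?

18000

Fill from the cheapest source first.
Source C (20): use full 500 → 200 m to go.
Take 200 from Source 28 at 40 to finish.
Source 9, Source P, Source 29: unused.
Cost = 500×20 + 200×40 = 18000.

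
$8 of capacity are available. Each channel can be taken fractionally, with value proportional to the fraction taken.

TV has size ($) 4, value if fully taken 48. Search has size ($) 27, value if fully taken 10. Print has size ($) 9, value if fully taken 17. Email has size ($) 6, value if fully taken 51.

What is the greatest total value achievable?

82

Rank by value-to-size ratio: TV 48/4≈12, Email 51/6≈8.5, Print 17/9≈1.89, Search 10/27≈0.37.
TV: take in full, 4 $ for value 48 — 4 left.
Only 4 $ remain; take 4/6 of Email for value 51×4/6 = 34.
Total value = 82.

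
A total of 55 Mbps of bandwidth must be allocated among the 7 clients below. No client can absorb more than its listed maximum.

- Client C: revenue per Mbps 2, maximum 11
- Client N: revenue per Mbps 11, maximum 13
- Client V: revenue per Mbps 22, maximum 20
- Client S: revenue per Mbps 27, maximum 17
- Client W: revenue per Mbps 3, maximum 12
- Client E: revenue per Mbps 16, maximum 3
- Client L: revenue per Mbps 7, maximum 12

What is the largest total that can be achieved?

1104

Highest revenue per Mbps first: Client S 27 > Client V 22 > Client E 16 > Client N 11 > Client L 7 > Client W 3 > Client C 2.
Client S: +17 to 17 (cap) → 38 left.
Client V: +20 to 20 (cap) → 18 left.
Client E takes 3 to reach its cap of 3 → 15 left.
Give Client N 13 to hit its cap of 13 → 2 left.
Client L has room for 12 but only 2 remain, so it gets 2.
Total = 11×13 + 22×20 + 27×17 + 16×3 + 7×2 = 1104.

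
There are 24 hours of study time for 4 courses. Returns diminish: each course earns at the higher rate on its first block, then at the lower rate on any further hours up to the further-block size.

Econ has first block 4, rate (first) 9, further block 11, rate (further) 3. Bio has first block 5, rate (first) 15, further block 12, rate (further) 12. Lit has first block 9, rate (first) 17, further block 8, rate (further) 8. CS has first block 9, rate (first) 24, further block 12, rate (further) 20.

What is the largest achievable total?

Rank every tier by rate: CS/first 24 > CS/second 20 > Lit/first 17 > Bio/first 15 > Bio/second 12 > Econ/first 9 > Lit/second 8 > Econ/second 3.
CS first at 24: fill all 9 — 15 left.
CS/second (20): +12 — 3 left.
Lit first at 17: only 3 left, fill 3.
Total = 24×9 + 20×12 + 17×3 = 507.

507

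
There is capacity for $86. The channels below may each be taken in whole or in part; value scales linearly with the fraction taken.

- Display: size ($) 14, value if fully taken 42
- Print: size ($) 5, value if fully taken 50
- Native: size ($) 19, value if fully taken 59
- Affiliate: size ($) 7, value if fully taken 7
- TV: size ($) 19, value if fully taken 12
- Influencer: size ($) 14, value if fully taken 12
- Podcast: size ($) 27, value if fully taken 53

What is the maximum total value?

223

Rank by value-to-size ratio: Print 50/5≈10, Native 59/19≈3.11, Display 42/14≈3, Podcast 53/27≈1.96, Affiliate 7/7≈1, Influencer 12/14≈0.857, TV 12/19≈0.632.
Print: take in full, 5 $ for value 50 — 81 left.
Take all of Native (19 $, value 59) — 62 $ left.
Display: take in full, 14 $ for value 42 — 48 left.
Take all of Podcast (27 $, value 53) — 21 $ left.
Affiliate: take in full, 7 $ for value 7 — 14 left.
Influencer: take in full, 14 $ for value 12 — 0 left.
Total value = 223.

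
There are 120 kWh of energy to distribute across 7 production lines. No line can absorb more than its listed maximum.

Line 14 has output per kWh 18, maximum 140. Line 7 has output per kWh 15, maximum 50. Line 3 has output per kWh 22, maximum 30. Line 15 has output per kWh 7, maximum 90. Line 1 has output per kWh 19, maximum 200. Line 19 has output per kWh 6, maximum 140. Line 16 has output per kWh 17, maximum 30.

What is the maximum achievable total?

Highest output per kWh first: Line 3 22 > Line 1 19 > Line 14 18 > Line 16 17 > Line 7 15 > Line 15 7 > Line 19 6.
Line 3 takes 30 to reach its cap of 30 ; 90 left.
Line 1 has room for 200 but only 90 remain, so it gets 90.
Total = 22×30 + 19×90 = 2370.

2370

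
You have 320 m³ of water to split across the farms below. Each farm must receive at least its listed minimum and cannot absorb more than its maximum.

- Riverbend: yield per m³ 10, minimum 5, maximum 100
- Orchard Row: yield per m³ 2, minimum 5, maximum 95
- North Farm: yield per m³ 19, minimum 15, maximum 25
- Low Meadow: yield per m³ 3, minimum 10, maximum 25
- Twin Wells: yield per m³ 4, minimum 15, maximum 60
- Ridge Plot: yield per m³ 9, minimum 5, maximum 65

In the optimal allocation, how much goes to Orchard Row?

Meeting every minimum uses 5+5+15+10+15+5 = 55 m³, leaving 265.
Order the farms by yield per m³: North Farm 19 > Riverbend 10 > Ridge Plot 9 > Twin Wells 4 > Low Meadow 3 > Orchard Row 2.
North Farm takes 10 more to reach its cap of 25 — 255 left.
Riverbend takes 95 more to reach its cap of 100 — 160 left.
Ridge Plot takes 60 more to reach its cap of 65 — 100 left.
Twin Wells takes 45 more to reach its cap of 60 — 55 left.
Low Meadow takes 15 more to reach its cap of 25 — 40 left.
Only 40 left; Orchard Row takes them to reach 45.

45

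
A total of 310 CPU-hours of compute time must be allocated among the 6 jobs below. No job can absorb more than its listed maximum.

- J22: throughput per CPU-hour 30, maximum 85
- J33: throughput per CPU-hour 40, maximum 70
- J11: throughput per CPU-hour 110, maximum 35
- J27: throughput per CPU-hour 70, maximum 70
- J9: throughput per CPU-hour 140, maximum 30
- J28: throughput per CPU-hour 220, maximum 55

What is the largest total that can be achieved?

Order the jobs by throughput per CPU-hour: J28 220 > J9 140 > J11 110 > J27 70 > J33 40 > J22 30.
J28 takes 55 to reach its cap of 55 ; 255 left.
J9: +30 to 30 (cap) ; 225 left.
Give J11 35 to hit its cap of 35 ; 190 left.
J27: +70 to 70 (cap) ; 120 left.
J33 takes 70 to reach its cap of 70 ; 50 left.
Only 50 left; J22 takes them to reach 50.
Total = 30×50 + 40×70 + 110×35 + 70×70 + 140×30 + 220×55 = 29350.

29350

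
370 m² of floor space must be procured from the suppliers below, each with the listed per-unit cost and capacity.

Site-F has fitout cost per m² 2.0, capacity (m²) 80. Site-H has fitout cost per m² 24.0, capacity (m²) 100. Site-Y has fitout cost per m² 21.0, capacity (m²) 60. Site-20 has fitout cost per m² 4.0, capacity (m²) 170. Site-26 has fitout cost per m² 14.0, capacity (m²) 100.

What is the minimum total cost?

Cheapest first:
Take 80 from Site-F at 2.0 — need 290 more.
Site-20 at 4.0: take all 170 m² — 120 still needed.
Site-26 at 14.0: take all 100 m² — 20 still needed.
Site-Y at 21.0: take 20 of its 60 — requirement met.
Site-H: unused.
Cost = 80×2.0 + 170×4.0 + 100×14.0 + 20×21.0 = 2660.

2660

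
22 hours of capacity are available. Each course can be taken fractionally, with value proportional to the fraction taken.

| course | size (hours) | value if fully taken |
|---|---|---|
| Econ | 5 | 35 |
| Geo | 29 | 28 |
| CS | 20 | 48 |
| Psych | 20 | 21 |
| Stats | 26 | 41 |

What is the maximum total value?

75.8

Sort by value density: Econ 35/5≈7, CS 48/20≈2.4, Stats 41/26≈1.58, Psych 21/20≈1.05, Geo 28/29≈0.966.
Take all of Econ (5 hours, value 35) ; 17 hours left.
Only 17 hours remain; take 17/20 of CS for value 48×17/20 = 40.8.
Total value = 75.8.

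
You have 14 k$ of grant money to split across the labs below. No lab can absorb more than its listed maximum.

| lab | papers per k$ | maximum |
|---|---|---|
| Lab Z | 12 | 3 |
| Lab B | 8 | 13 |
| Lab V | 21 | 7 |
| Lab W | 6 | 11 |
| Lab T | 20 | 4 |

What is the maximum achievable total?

Order the labs by papers per k$: Lab V 21 > Lab T 20 > Lab Z 12 > Lab B 8 > Lab W 6.
Give Lab V 7 to hit its cap of 7 → 7 left.
Give Lab T 4 to hit its cap of 4 → 3 left.
Lab Z takes 3 to reach its cap of 3 → 0 left.
Total = 12×3 + 21×7 + 20×4 = 263.

263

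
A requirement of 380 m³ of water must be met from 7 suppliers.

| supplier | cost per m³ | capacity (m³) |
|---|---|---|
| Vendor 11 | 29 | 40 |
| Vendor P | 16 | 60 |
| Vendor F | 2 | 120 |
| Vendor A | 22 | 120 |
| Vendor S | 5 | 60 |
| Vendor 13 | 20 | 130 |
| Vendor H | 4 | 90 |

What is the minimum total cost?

Use suppliers in increasing cost order.
Vendor F (2): use full 120 ; 260 m³ to go.
Take 90 from Vendor H at 4 ; need 170 more.
Take 60 from Vendor S at 5 ; need 110 more.
Vendor P (16): use full 60 ; 50 m³ to go.
Vendor 13 (20): take the remaining 50 ; done.
Vendor A, Vendor 11: unused.
Cost = 120×2 + 90×4 + 60×5 + 60×16 + 50×20 = 2860.

2860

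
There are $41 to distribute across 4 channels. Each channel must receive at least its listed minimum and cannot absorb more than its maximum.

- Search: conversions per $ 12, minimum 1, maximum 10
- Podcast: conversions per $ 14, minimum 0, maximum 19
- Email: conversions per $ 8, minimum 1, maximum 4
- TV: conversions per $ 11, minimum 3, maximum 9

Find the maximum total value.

509

Meeting every minimum uses 1+0+1+3 = 5 $, leaving 36.
Rank by conversions per $: Podcast 14 > Search 12 > TV 11 > Email 8.
Podcast: +19 to 19 (cap) → 17 left.
Give Search 9 more to hit its cap of 10 → 8 left.
TV: +6 to 9 (cap) → 2 left.
Only 2 left; Email takes them to reach 3.
Total = 12×10 + 14×19 + 8×3 + 11×9 = 509.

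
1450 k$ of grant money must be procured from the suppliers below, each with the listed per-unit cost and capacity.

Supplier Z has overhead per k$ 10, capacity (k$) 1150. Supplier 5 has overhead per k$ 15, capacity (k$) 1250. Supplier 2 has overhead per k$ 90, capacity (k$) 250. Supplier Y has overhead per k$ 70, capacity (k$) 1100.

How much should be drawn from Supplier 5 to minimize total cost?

Fill from the cheapest supplier first.
Supplier Z (10): use full 1150 ; 300 k$ to go.
Take 300 from Supplier 5 at 15 to finish.
Supplier Y, Supplier 2: unused.

300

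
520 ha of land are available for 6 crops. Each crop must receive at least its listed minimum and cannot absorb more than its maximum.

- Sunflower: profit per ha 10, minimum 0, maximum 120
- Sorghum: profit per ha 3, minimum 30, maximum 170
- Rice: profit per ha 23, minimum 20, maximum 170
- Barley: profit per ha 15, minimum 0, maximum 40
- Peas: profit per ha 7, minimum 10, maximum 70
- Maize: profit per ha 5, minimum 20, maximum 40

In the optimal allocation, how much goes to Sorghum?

Meeting every minimum uses 0+30+20+0+10+20 = 80 ha, leaving 440.
Highest profit per ha first: Rice 23 > Barley 15 > Sunflower 10 > Peas 7 > Maize 5 > Sorghum 3.
Give Rice 150 more to hit its cap of 170 → 290 left.
Barley takes 40 more to reach its cap of 40 → 250 left.
Give Sunflower 120 more to hit its cap of 120 → 130 left.
Peas takes 60 more to reach its cap of 70 → 70 left.
Give Maize 20 more to hit its cap of 40 → 50 left.
Sorghum: +50 (room for 140) → 80. Pool exhausted.

80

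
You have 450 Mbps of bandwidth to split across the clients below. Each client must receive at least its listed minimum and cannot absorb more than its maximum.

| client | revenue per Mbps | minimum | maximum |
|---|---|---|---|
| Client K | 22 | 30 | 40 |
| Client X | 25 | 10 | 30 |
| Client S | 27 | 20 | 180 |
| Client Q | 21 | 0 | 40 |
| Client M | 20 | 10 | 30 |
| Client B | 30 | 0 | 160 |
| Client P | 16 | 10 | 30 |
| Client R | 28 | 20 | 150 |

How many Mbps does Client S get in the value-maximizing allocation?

Meeting every minimum uses 30+10+20+0+10+0+10+20 = 100 Mbps, leaving 350.
Rank by revenue per Mbps: Client B 30 > Client R 28 > Client S 27 > Client X 25 > Client K 22 > Client Q 21 > Client M 20 > Client P 16.
Client B takes 160 more to reach its cap of 160 → 190 left.
Give Client R 130 more to hit its cap of 150 → 60 left.
Only 60 left; Client S takes them to reach 80.

80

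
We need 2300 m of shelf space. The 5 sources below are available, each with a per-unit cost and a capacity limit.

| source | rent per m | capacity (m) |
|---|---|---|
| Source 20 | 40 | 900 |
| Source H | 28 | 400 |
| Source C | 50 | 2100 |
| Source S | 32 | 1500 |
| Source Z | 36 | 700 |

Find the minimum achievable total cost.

73600

Fill from the cheapest source first.
Take 400 from Source H at 28 ; need 1900 more.
Source S (32): use full 1500 ; 400 m to go.
Source Z at 36: take 400 of its 700 ; requirement met.
Source 20, Source C: unused.
Cost = 400×28 + 1500×32 + 400×36 = 73600.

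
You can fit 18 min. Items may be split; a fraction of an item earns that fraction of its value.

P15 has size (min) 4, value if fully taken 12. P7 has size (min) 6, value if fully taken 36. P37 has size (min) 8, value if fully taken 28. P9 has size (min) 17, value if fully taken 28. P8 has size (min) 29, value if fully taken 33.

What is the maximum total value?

76

Rank by value-to-size ratio: P7 36/6≈6, P37 28/8≈3.5, P15 12/4≈3, P9 28/17≈1.65, P8 33/29≈1.14.
All 6 min of P7 fit (value 36) — 12 remain.
All 8 min of P37 fit (value 28) — 4 remain.
P15: take in full, 4 min for value 12 — 0 left.
Total value = 76.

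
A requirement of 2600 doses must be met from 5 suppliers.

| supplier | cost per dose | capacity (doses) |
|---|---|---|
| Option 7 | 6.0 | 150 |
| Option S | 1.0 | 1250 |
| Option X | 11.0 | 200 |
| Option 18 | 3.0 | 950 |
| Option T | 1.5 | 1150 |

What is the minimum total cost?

3575

Fill from the cheapest supplier first.
Take 1250 from Option S at 1.0 — need 1350 more.
Option T at 1.5: take all 1150 doses — 200 still needed.
Option 18 at 3.0: take 200 of its 950 — requirement met.
Option 7, Option X: unused.
Cost = 1250×1.0 + 1150×1.5 + 200×3.0 = 3575.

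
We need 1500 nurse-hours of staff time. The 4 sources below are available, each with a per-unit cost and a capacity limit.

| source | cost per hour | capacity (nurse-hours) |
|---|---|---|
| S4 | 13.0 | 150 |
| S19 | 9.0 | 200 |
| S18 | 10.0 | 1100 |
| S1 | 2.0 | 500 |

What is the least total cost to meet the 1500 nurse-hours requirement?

10800

Cheapest first:
S1 (2.0): use full 500 — 1000 nurse-hours to go.
S19 at 9.0: take all 200 nurse-hours — 800 still needed.
S18 (10.0): take the remaining 800 — done.
S4: unused.
Cost = 500×2.0 + 200×9.0 + 800×10.0 = 10800.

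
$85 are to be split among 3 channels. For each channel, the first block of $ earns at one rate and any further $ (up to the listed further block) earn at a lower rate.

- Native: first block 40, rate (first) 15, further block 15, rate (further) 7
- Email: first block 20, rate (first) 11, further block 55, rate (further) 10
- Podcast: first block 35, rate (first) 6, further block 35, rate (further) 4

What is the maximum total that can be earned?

Rank every tier by rate: Native/T1 15 > Email/T1 11 > Email/T2 10 > Native/T2 7 > Podcast/T1 6 > Podcast/T2 4.
Native/T1 (15): +40 ; 45 left.
Email T1 at 11: fill all 20 ; 25 left.
25 remain; put them into Email T2 at 10.
Total = 15×40 + 11×20 + 10×25 = 1070.

1070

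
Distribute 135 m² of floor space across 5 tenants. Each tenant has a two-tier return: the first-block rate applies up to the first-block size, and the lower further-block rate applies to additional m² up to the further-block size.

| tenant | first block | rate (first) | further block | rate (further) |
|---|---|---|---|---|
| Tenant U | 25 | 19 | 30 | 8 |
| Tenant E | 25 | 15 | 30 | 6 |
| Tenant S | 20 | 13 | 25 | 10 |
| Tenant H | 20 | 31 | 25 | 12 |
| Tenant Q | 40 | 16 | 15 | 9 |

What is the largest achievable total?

Order all 10 blocks by rate: Tenant H/T1 31 > Tenant U/T1 19 > Tenant Q/T1 16 > Tenant E/T1 15 > Tenant S/T1 13 > Tenant H/T2 12 > Tenant S/T2 10 > Tenant Q/T2 9 > Tenant U/T2 8 > Tenant E/T2 6.
Tenant H/T1 (31): +20 → 115 left.
Fill Tenant U T1 block (25 at 19) → 90 left.
Tenant Q/T1 (16): +40 → 50 left.
Fill Tenant E T1 block (25 at 15) → 25 left.
Fill Tenant S T1 block (20 at 13) → 5 left.
Tenant H/T2: +5 of 25 at 12; pool empty.
Total = 31×20 + 19×25 + 16×40 + 15×25 + 13×20 + 12×5 = 2430.

2430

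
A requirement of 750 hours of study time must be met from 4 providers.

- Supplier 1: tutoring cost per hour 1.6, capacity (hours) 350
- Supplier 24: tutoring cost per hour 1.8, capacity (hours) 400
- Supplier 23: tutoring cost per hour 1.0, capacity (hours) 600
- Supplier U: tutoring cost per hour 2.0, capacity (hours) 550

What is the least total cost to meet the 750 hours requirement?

Use providers in increasing cost order.
Take 600 from Supplier 23 at 1.0 — need 150 more.
Supplier 1 at 1.6: take 150 of its 350 — requirement met.
Supplier 24, Supplier U: unused.
Cost = 600×1.0 + 150×1.6 = 840.

840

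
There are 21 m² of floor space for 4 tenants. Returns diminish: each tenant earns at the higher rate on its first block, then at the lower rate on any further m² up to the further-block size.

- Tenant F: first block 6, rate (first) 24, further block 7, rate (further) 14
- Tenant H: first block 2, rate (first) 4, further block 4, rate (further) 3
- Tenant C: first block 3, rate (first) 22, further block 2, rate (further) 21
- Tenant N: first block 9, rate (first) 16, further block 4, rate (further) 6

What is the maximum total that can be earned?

Treat each block as its own option and order by rate: Tenant F/T1 24 > Tenant C/T1 22 > Tenant C/T2 21 > Tenant N/T1 16 > Tenant F/T2 14 > Tenant N/T2 6 > Tenant H/T1 4 > Tenant H/T2 3.
Tenant F T1 at 24: fill all 6 ; 15 left.
Tenant C T1 at 22: fill all 3 ; 12 left.
Fill Tenant C T2 block (2 at 21) ; 10 left.
Tenant N/T1 (16): +9 ; 1 left.
1 remain; put them into Tenant F T2 at 14.
Total = 24×6 + 22×3 + 21×2 + 16×9 + 14×1 = 410.

410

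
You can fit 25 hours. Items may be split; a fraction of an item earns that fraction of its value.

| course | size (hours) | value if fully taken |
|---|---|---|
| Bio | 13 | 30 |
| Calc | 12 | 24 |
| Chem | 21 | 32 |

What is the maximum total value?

54

Best value per unit of size first: Bio 30/13≈2.31, Calc 24/12≈2, Chem 32/21≈1.52.
All 13 hours of Bio fit (value 30) ; 12 remain.
Calc: take in full, 12 hours for value 24 ; 0 left.
Total value = 54.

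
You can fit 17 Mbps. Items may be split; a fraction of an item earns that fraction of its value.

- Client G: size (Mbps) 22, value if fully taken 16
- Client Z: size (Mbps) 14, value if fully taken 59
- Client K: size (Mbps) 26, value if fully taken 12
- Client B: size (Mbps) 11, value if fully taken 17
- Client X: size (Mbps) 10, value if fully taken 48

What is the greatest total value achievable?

Best value per unit of size first: Client X 48/10≈4.8, Client Z 59/14≈4.21, Client B 17/11≈1.55, Client G 16/22≈0.727, Client K 12/26≈0.462.
Client X: take in full, 10 Mbps for value 48 → 7 left.
Fill the last 7 Mbps with part of Client Z: 7/14 of it earns 29.5.
Total value = 77.5.

77.5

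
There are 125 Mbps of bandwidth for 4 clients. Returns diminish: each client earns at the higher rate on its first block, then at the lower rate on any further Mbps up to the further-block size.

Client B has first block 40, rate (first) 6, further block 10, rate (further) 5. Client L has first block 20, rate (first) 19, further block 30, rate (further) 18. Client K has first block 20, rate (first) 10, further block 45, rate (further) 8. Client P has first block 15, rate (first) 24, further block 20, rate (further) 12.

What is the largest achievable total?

Rank every tier by rate: Client P/tier1 24 > Client L/tier1 19 > Client L/tier2 18 > Client P/tier2 12 > Client K/tier1 10 > Client K/tier2 8 > Client B/tier1 6 > Client B/tier2 5.
Client P/tier1 (24): +15 ; 110 left.
Fill Client L tier1 block (20 at 19) ; 90 left.
Client L/tier2 (18): +30 ; 60 left.
Client P tier2 at 12: fill all 20 ; 40 left.
Fill Client K tier1 block (20 at 10) ; 20 left.
Client K/tier2: +20 of 45 at 8; pool empty.
Total = 24×15 + 19×20 + 18×30 + 12×20 + 10×20 + 8×20 = 1880.

1880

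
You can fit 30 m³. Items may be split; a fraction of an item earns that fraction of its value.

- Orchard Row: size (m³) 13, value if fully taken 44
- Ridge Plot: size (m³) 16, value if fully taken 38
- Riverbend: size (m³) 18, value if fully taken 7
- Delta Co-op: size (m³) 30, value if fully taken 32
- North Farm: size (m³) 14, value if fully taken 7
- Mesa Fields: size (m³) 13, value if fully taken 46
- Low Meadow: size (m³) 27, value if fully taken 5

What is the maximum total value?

Rank by value-to-size ratio: Mesa Fields 46/13≈3.54, Orchard Row 44/13≈3.38, Ridge Plot 38/16≈2.38, Delta Co-op 32/30≈1.07, North Farm 7/14≈0.5, Riverbend 7/18≈0.389, Low Meadow 5/27≈0.185.
Mesa Fields: take in full, 13 m³ for value 46 ; 17 left.
Take all of Orchard Row (13 m³, value 44) ; 4 m³ left.
4 m³ left: a 4/16 share of Ridge Plot gives 38×4/16 = 9.5.
Total value = 99.5.

99.5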